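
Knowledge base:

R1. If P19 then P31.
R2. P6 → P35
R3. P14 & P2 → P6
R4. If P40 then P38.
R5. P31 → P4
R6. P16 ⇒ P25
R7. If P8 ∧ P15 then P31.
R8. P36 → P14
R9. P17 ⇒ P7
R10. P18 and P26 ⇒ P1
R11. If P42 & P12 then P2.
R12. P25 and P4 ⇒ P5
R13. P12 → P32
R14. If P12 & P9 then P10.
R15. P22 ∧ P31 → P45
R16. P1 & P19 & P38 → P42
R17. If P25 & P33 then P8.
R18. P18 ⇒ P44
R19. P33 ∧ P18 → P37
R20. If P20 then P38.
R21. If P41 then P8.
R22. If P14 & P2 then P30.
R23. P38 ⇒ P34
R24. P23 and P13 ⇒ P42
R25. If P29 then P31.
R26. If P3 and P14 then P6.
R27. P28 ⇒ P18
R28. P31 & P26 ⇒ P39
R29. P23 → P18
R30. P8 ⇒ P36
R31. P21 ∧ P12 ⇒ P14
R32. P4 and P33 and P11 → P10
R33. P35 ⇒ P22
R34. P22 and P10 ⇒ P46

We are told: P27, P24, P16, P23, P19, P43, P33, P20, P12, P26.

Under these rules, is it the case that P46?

No

Forward chaining from the given facts derives: P31, P4, P25, P5, P32, P8, P38, P34, P39, P18, P36, P14, P1, P42, P44, P37, P2, P30, P6, P35, P22, P45.
The only rule concluding P46 is R34, which needs P10; that is never established.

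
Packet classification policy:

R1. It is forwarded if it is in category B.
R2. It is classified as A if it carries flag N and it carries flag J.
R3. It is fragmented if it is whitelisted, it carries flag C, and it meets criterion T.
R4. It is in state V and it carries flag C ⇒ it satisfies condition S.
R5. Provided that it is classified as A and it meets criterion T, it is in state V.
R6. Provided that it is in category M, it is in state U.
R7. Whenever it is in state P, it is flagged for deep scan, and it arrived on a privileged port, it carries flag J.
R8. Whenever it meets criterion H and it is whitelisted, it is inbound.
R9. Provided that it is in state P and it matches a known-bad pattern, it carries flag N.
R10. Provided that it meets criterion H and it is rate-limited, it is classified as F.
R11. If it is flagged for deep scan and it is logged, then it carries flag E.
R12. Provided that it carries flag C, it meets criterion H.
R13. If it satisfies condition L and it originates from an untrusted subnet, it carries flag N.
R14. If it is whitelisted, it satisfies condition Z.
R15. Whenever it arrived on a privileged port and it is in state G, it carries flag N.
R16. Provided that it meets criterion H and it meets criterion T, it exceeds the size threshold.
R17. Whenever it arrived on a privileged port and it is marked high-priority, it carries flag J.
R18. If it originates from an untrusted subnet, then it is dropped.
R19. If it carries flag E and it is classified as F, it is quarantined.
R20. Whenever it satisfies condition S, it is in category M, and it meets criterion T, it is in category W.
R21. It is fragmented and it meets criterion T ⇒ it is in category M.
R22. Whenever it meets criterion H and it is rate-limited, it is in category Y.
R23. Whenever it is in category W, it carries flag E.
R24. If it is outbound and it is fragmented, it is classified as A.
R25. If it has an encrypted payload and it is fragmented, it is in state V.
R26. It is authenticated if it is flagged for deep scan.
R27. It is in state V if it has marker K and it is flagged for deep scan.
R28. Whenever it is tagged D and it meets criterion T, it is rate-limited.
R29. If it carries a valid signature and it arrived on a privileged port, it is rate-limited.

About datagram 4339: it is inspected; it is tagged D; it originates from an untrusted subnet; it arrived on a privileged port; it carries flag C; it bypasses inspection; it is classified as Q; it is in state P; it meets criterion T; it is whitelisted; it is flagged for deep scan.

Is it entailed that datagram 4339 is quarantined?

No

Forward chaining from the given facts derives: is fragmented, carries flag J, meets criterion H, satisfies condition Z, exceeds the size threshold, is dropped, is in category M, is authenticated, is rate-limited, is in state U, is inbound, is classified as F, is in category Y.
The only rule concluding "it is quarantined" is R19, which needs "it carries flag E"; that is never established.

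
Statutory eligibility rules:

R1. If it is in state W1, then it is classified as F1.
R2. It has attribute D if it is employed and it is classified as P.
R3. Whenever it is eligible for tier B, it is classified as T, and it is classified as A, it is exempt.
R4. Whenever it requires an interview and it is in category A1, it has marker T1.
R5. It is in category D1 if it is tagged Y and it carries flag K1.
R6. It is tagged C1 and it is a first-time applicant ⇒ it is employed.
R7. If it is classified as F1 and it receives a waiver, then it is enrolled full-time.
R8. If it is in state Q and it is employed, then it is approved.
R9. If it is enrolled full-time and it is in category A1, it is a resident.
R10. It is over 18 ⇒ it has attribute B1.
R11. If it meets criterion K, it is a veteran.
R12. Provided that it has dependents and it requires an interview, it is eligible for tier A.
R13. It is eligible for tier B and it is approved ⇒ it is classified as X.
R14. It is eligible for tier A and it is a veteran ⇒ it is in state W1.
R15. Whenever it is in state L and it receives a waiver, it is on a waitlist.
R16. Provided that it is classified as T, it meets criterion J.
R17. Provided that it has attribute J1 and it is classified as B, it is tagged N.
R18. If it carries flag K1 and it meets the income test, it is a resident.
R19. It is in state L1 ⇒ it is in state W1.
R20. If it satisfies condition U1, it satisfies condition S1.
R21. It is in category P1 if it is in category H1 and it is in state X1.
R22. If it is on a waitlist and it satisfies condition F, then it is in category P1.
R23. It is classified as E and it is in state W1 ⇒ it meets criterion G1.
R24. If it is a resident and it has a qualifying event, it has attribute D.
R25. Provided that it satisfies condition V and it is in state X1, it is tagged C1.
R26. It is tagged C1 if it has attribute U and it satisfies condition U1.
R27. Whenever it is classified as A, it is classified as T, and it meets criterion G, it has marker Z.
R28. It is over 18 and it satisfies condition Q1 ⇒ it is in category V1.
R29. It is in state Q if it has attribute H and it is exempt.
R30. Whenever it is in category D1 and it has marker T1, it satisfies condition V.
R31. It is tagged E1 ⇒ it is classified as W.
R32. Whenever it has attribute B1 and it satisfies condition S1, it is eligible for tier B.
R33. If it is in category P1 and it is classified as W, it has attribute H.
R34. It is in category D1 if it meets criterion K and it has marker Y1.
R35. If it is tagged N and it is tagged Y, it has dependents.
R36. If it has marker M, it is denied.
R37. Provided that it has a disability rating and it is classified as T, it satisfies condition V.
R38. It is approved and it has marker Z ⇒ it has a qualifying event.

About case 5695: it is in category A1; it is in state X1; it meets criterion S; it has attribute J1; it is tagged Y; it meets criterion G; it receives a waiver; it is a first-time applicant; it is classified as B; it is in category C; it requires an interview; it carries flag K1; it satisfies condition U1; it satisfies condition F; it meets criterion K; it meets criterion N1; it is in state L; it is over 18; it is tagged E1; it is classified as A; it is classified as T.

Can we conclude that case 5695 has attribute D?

Yes

By R4 (it requires an interview, it is in category A1): it has marker T1.
By R5 (it is tagged Y, it carries flag K1): it is in category D1.
By R10 (it is over 18): it has attribute B1.
By R11 (it meets criterion K): it is a veteran.
By R15 (it is in state L, it receives a waiver): it is on a waitlist.
By R17 (it has attribute J1, it is classified as B): it is tagged N.
By R20 (it satisfies condition U1): it satisfies condition S1.
By R22 (it is on a waitlist, it satisfies condition F): it is in category P1.
By R27 (it is classified as A, it is classified as T, it meets criterion G): it has marker Z.
By R30 (it is in category D1, it has marker T1): it satisfies condition V.
By R31 (it is tagged E1): it is classified as W.
By R32 (it has attribute B1, it satisfies condition S1): it is eligible for tier B.
By R33 (it is in category P1, it is classified as W): it has attribute H.
By R35 (it is tagged N, it is tagged Y): it has dependents.
By R3 (it is eligible for tier B, it is classified as T, it is classified as A): it is exempt.
By R12 (it has dependents, it requires an interview): it is eligible for tier A.
By R14 (it is eligible for tier A, it is a veteran): it is in state W1.
By R25 (it satisfies condition V, it is in state X1): it is tagged C1.
By R29 (it has attribute H, it is exempt): it is in state Q.
By R1 (it is in state W1): it is classified as F1.
By R6 (it is tagged C1, it is a first-time applicant): it is employed.
By R7 (it is classified as F1, it receives a waiver): it is enrolled full-time.
By R8 (it is in state Q, it is employed): it is approved.
By R9 (it is enrolled full-time, it is in category A1): it is a resident.
By R38 (it is approved, it has marker Z): it has a qualifying event.
By R24 (it is a resident, it has a qualifying event): it has attribute D.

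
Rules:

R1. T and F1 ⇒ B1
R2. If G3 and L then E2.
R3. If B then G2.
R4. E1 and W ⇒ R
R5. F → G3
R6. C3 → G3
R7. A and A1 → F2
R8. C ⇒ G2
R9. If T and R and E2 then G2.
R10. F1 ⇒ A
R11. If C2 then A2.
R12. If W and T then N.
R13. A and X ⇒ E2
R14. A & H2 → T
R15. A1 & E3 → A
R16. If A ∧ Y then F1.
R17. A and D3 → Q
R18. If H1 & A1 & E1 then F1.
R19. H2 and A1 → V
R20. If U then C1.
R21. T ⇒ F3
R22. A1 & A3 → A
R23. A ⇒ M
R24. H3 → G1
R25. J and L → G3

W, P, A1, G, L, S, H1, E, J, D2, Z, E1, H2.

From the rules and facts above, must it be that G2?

R  (by R4: E1, W)
F1  (by R18: H1, A1, E1)
G3  (by R25: J, L)
E2  (by R2: G3, L)
A  (by R10: F1)
T  (by R14: A, H2)
G2  (by R9: T, R, E2)

Yes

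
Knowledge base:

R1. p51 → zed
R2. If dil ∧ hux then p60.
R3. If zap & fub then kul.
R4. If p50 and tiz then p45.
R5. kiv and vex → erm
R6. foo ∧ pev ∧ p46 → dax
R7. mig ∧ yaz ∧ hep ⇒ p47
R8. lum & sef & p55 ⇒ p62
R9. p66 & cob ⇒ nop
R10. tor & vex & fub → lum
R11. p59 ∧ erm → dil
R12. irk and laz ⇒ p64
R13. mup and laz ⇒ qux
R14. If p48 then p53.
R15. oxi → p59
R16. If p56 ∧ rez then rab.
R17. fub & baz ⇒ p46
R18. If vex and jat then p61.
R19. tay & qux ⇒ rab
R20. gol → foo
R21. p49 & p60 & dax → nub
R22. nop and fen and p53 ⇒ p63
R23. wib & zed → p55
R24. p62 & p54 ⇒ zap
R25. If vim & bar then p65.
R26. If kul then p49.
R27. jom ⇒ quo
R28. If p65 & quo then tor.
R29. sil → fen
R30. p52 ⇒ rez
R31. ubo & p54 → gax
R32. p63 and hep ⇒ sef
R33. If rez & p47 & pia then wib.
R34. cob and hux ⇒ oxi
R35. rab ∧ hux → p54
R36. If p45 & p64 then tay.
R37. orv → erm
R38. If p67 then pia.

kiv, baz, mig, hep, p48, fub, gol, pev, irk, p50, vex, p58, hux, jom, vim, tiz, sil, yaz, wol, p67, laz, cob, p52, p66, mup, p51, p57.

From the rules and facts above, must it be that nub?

No

Forward chaining from the given facts derives: zed, p45, erm, p47, nop, p64, qux, p53, p46, foo, quo, fen, rez, oxi, tay, pia, dax, p59, rab, p63, sef, wib, p54, dil, p55, p60.
The only rule concluding nub is R21, which needs p49; that is never established.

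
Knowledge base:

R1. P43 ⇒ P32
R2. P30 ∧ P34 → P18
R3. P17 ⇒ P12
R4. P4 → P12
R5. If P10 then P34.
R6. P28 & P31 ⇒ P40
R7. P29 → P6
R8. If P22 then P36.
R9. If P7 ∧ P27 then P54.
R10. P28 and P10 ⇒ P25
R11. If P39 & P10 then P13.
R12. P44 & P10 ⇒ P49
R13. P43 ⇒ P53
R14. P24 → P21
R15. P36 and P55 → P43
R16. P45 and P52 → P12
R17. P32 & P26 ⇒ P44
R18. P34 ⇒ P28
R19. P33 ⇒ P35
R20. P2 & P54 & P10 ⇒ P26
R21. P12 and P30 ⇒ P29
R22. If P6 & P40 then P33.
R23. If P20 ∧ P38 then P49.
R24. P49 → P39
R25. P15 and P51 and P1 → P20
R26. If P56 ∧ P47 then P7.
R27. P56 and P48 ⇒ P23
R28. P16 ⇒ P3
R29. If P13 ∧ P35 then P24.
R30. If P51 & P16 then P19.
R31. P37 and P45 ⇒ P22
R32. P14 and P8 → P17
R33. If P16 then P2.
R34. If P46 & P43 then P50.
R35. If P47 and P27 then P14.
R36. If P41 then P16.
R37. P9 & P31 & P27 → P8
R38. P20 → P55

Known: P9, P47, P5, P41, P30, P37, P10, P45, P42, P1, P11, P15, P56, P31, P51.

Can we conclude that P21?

No

Forward chaining from the given facts derives: P34, P28, P20, P7, P22, P16, P55, P18, P40, P36, P25, P43, P3, P19, P2, P32, P53.
The only rule concluding P21 is R14, which needs P24; that is never established.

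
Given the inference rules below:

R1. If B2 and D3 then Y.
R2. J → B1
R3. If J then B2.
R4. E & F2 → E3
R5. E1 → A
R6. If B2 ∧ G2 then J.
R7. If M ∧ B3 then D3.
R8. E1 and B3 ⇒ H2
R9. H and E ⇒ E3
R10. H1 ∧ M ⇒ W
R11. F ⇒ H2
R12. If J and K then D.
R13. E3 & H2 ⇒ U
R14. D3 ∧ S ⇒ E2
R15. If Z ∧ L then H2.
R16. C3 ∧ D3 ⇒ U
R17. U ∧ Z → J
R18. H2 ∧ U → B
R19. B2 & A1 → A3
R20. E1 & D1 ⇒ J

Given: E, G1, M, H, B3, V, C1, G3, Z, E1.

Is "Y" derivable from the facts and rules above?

D3  (by R7: M, B3)
H2  (by R8: E1, B3)
E3  (by R9: H, E)
U  (by R13: E3, H2)
J  (by R17: U, Z)
B2  (by R3: J)
Y  (by R1: B2, D3)

Yes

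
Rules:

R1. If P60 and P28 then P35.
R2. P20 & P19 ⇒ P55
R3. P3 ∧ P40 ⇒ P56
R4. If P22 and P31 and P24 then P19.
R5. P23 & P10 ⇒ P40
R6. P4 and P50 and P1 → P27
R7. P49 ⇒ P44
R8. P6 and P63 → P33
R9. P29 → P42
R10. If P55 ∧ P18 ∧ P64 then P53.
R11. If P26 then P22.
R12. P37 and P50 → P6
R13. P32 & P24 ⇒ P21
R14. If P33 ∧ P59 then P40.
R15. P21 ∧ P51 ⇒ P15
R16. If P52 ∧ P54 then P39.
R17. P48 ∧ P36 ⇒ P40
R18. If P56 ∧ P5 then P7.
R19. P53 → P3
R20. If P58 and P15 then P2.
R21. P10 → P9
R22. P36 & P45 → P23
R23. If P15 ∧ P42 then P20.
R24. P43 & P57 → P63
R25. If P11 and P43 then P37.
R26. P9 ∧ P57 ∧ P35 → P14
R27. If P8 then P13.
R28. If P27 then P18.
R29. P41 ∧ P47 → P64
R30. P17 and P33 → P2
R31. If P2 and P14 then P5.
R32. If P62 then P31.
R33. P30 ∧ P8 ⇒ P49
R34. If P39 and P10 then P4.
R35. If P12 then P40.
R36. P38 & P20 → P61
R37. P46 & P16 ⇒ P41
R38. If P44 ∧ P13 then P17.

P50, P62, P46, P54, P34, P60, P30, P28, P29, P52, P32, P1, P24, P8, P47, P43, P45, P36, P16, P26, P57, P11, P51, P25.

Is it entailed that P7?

No

Forward chaining from the given facts derives: P35, P42, P22, P21, P15, P39, P23, P20, P63, P37, P13, P31, P49, P41, P19, P44, P6, P64, P17, P55, P33, P2.
The only rule concluding P7 is R18, which needs P56; that is never established.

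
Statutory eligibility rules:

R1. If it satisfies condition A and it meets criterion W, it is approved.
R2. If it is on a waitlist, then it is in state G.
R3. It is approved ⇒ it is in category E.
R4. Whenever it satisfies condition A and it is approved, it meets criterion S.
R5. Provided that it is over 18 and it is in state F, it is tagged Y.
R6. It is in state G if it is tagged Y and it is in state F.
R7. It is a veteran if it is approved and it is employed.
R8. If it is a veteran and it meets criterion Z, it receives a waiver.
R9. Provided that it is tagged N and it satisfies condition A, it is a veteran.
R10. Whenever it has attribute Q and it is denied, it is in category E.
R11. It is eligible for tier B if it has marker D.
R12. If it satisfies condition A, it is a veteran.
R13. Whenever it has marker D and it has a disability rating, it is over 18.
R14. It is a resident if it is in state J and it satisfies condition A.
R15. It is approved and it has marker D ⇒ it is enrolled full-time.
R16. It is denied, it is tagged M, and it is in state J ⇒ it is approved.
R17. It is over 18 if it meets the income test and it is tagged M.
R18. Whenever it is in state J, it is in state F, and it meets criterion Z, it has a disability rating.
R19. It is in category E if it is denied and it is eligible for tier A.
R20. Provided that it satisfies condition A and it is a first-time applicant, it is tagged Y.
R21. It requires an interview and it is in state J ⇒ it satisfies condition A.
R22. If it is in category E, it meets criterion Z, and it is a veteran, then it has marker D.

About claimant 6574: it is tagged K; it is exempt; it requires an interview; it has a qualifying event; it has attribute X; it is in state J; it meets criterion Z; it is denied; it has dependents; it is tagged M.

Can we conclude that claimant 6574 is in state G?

Forward chaining from the given facts derives: is approved, satisfies condition A, is in category E, meets criterion S, is a veteran, is a resident, has marker D, receives a waiver, is eligible for tier B, is enrolled full-time.
Rules concluding "it is in state G": R2 needs "it is on a waitlist"; R6 needs "it is tagged Y" — none of these are established.

No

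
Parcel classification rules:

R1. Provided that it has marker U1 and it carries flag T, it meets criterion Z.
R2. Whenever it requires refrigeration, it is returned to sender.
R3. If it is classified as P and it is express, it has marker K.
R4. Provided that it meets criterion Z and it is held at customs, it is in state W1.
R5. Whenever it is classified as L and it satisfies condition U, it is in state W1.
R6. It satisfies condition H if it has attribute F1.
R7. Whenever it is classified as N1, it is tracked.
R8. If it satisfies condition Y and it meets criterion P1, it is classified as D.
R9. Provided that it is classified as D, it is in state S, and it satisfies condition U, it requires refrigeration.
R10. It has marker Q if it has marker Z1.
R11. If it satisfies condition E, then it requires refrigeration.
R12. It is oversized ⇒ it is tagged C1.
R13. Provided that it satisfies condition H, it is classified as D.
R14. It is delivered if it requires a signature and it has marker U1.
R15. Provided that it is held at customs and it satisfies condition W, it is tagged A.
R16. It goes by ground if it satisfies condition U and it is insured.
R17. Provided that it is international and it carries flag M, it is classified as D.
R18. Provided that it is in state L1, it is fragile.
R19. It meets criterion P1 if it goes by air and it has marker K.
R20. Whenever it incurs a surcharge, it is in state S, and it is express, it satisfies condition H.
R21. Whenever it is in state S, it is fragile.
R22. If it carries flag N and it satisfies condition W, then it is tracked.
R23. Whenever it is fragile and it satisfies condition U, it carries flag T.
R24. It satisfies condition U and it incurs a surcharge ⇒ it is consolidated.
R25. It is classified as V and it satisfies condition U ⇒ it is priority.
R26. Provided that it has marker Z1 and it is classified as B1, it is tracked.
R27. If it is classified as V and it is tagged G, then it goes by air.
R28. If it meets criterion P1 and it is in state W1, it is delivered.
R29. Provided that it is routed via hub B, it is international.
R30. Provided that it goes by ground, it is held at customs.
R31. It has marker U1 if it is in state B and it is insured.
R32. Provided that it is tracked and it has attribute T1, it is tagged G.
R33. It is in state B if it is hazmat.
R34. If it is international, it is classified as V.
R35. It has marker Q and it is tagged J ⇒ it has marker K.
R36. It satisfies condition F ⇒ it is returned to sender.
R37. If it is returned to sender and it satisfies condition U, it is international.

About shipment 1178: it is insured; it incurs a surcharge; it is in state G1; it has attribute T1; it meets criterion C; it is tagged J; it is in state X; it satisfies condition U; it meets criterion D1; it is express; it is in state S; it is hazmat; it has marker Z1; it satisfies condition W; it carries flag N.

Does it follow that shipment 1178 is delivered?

By R10 (it has marker Z1): it has marker Q.
By R16 (it satisfies condition U, it is insured): it goes by ground.
By R20 (it incurs a surcharge, it is in state S, it is express): it satisfies condition H.
By R21 (it is in state S): it is fragile.
By R22 (it carries flag N, it satisfies condition W): it is tracked.
By R23 (it is fragile, it satisfies condition U): it carries flag T.
By R30 (it goes by ground): it is held at customs.
By R32 (it is tracked, it has attribute T1): it is tagged G.
By R33 (it is hazmat): it is in state B.
By R35 (it has marker Q, it is tagged J): it has marker K.
By R13 (it satisfies condition H): it is classified as D.
By R31 (it is in state B, it is insured): it has marker U1.
By R1 (it has marker U1, it carries flag T): it meets criterion Z.
By R4 (it meets criterion Z, it is held at customs): it is in state W1.
By R9 (it is classified as D, it is in state S, it satisfies condition U): it requires refrigeration.
By R2 (it requires refrigeration): it is returned to sender.
By R37 (it is returned to sender, it satisfies condition U): it is international.
By R34 (it is international): it is classified as V.
By R27 (it is classified as V, it is tagged G): it goes by air.
By R19 (it goes by air, it has marker K): it meets criterion P1.
By R28 (it meets criterion P1, it is in state W1): it is delivered.

Yes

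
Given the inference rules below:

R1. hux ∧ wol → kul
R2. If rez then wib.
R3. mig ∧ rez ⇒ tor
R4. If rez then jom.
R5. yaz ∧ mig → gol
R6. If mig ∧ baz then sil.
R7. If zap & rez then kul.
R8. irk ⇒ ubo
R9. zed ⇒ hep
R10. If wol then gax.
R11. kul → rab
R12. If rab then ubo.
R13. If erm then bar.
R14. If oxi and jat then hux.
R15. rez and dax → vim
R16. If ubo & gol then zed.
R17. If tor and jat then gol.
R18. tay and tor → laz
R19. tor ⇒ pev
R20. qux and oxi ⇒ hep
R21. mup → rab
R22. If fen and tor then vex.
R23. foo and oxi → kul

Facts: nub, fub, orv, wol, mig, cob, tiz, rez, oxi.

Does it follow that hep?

No

Forward chaining from the given facts derives: wib, tor, jom, gax, pev.
Rules concluding hep: R9 needs zed; R20 needs qux — none of these are established.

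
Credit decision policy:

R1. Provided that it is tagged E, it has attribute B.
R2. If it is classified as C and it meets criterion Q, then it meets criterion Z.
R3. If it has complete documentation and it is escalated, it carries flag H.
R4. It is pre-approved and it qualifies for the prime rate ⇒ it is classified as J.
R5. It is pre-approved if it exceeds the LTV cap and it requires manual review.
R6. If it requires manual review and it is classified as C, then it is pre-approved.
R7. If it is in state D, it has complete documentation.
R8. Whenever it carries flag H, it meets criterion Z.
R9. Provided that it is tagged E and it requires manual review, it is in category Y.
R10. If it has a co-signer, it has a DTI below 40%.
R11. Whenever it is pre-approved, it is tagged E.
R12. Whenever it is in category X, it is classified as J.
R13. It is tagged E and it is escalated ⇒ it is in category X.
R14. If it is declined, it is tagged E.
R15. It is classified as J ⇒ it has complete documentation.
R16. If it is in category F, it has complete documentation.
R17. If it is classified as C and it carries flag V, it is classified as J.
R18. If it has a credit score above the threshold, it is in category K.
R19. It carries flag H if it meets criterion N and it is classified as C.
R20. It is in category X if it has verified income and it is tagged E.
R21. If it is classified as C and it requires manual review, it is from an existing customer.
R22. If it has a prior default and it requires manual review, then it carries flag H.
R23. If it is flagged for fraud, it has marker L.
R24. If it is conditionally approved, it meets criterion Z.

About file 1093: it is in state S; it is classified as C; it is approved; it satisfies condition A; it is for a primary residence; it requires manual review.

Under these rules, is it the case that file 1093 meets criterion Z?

No

Forward chaining from the given facts derives: is pre-approved, is tagged E, is from an existing customer, has attribute B, is in category Y.
Rules concluding "it meets criterion Z": R2 needs "it meets criterion Q"; R8 needs "it carries flag H"; R24 needs "it is conditionally approved" — none of these are established.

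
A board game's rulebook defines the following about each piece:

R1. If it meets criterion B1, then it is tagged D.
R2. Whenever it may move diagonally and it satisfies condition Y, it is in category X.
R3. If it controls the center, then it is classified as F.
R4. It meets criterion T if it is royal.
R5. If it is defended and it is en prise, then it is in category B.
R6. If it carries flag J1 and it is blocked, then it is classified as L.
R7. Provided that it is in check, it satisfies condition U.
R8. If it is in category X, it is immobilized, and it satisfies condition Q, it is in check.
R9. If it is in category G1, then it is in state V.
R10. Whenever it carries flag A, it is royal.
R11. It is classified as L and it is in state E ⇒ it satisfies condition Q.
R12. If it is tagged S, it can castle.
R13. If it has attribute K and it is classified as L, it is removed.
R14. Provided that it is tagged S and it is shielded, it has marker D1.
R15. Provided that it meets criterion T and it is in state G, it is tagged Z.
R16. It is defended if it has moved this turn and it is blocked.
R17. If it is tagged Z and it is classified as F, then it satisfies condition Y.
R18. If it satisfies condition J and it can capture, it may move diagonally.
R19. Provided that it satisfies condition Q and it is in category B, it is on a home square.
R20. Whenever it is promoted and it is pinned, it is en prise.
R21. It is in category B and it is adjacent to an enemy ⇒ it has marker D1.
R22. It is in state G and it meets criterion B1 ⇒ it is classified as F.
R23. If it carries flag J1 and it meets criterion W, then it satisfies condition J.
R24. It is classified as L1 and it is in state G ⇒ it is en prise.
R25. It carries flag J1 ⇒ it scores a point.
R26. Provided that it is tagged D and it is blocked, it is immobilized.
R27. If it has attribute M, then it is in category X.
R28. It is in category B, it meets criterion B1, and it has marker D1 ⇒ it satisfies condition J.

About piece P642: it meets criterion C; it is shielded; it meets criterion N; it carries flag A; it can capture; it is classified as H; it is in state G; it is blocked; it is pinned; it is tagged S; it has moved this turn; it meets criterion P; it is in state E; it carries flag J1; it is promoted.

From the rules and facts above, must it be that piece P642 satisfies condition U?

Forward chaining from the given facts derives: is classified as L, is royal, satisfies condition Q, can castle, has marker D1, is defended, is en prise, scores a point, meets criterion T, is in category B, is tagged Z, is on a home square.
The only rule concluding "it satisfies condition U" is R7, which needs "it is in check"; that is never established.

No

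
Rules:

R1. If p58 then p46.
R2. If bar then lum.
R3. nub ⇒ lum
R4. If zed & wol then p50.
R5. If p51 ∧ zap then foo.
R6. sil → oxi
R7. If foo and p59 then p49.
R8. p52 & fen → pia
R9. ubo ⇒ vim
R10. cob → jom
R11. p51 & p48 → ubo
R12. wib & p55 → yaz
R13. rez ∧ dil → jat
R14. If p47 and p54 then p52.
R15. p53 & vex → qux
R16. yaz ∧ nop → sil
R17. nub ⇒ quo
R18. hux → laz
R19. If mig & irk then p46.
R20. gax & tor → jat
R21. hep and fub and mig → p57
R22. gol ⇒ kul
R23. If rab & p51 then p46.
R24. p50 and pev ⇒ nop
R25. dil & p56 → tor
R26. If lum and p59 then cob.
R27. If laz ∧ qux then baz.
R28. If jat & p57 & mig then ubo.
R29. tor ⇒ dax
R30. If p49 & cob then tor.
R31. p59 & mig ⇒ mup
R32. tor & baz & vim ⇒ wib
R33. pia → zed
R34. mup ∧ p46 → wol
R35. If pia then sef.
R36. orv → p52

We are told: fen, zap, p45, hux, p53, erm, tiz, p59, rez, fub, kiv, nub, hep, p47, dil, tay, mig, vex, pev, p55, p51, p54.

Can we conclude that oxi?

Forward chaining from the given facts derives: lum, foo, p49, jat, p52, qux, quo, laz, p57, cob, baz, ubo, tor, mup, pia, vim, jom, dax, wib, zed, sef, yaz.
The only rule concluding oxi is R6, which needs sil; that is never established.

No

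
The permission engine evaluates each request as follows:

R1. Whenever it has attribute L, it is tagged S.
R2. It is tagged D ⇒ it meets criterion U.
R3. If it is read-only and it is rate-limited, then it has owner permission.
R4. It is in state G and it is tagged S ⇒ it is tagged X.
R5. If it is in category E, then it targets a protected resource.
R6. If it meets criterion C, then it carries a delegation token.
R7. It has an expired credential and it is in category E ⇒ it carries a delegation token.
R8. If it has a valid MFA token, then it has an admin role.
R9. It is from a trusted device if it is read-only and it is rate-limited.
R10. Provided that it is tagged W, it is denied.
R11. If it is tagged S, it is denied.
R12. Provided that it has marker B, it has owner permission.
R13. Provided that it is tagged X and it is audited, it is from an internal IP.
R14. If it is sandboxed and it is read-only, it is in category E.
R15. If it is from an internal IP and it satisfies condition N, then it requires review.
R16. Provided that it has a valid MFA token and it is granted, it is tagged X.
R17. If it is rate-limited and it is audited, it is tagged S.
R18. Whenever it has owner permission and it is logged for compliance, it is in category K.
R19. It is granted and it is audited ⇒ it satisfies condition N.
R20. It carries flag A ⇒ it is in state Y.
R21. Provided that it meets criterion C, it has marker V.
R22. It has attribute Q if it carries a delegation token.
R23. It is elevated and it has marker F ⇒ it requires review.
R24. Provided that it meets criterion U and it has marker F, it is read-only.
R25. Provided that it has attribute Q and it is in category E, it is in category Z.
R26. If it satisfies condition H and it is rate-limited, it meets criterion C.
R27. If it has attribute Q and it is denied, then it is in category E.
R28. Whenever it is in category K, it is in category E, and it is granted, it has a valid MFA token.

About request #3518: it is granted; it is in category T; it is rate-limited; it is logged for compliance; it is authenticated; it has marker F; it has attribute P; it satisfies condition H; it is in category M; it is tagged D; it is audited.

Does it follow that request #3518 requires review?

Yes

By R2 (it is tagged D): it meets criterion U.
By R17 (it is rate-limited, it is audited): it is tagged S.
By R19 (it is granted, it is audited): it satisfies condition N.
By R24 (it meets criterion U, it has marker F): it is read-only.
By R26 (it satisfies condition H, it is rate-limited): it meets criterion C.
By R3 (it is read-only, it is rate-limited): it has owner permission.
By R6 (it meets criterion C): it carries a delegation token.
By R11 (it is tagged S): it is denied.
By R18 (it has owner permission, it is logged for compliance): it is in category K.
By R22 (it carries a delegation token): it has attribute Q.
By R27 (it has attribute Q, it is denied): it is in category E.
By R28 (it is in category K, it is in category E, it is granted): it has a valid MFA token.
By R16 (it has a valid MFA token, it is granted): it is tagged X.
By R13 (it is tagged X, it is audited): it is from an internal IP.
By R15 (it is from an internal IP, it satisfies condition N): it requires review.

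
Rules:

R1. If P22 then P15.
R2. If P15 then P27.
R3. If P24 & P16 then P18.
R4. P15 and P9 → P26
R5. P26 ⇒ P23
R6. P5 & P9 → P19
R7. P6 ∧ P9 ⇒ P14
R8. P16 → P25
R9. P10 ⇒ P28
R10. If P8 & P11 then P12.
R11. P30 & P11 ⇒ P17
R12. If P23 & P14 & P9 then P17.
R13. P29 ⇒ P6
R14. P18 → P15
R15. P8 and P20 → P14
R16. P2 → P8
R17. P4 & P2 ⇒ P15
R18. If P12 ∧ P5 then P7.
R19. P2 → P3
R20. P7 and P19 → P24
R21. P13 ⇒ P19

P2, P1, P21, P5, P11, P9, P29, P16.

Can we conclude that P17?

Yes

P19  (by R6: P5, P9)
P6  (by R13: P29)
P8  (by R16: P2)
P14  (by R7: P6, P9)
P12  (by R10: P8, P11)
P7  (by R18: P12, P5)
P24  (by R20: P7, P19)
P18  (by R3: P24, P16)
P15  (by R14: P18)
P26  (by R4: P15, P9)
P23  (by R5: P26)
P17  (by R12: P23, P14, P9)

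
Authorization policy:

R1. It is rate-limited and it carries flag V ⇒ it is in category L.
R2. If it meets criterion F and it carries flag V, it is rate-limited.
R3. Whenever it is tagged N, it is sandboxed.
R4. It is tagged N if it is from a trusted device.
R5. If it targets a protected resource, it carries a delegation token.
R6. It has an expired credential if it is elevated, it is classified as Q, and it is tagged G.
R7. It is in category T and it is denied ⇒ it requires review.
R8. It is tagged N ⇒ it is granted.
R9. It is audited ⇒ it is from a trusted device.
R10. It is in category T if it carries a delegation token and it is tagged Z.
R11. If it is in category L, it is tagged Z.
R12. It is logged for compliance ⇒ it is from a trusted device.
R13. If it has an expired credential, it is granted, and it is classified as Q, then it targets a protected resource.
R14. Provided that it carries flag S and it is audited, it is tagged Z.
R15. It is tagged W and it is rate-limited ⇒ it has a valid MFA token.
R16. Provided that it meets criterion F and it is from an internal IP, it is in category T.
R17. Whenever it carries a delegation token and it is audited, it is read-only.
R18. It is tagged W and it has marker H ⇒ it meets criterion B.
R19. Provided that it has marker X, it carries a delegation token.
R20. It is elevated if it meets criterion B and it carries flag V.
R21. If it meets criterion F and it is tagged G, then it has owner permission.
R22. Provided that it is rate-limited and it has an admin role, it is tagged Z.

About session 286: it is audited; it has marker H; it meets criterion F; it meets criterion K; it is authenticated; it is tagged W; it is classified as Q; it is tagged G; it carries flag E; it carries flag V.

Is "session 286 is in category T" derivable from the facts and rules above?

Yes

By R2 (it meets criterion F, it carries flag V): it is rate-limited.
By R9 (it is audited): it is from a trusted device.
By R18 (it is tagged W, it has marker H): it meets criterion B.
By R20 (it meets criterion B, it carries flag V): it is elevated.
By R1 (it is rate-limited, it carries flag V): it is in category L.
By R4 (it is from a trusted device): it is tagged N.
By R6 (it is elevated, it is classified as Q, it is tagged G): it has an expired credential.
By R8 (it is tagged N): it is granted.
By R11 (it is in category L): it is tagged Z.
By R13 (it has an expired credential, it is granted, it is classified as Q): it targets a protected resource.
By R5 (it targets a protected resource): it carries a delegation token.
By R10 (it carries a delegation token, it is tagged Z): it is in category T.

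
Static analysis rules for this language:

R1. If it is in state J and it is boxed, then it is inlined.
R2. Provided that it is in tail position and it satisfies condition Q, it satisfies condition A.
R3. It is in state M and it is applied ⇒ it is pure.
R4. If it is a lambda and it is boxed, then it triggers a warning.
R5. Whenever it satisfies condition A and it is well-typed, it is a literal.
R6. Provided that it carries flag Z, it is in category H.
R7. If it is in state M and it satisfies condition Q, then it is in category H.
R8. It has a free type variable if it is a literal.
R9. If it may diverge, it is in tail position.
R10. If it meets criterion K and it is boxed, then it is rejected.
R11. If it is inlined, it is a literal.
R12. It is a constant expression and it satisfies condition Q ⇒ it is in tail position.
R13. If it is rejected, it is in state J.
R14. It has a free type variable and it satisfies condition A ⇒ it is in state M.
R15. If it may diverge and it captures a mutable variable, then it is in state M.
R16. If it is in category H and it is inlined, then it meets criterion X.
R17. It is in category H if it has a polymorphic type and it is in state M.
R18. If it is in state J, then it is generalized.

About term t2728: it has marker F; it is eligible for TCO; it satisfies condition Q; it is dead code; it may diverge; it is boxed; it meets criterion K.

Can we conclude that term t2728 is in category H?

Yes

By R9 (it may diverge): it is in tail position.
By R10 (it meets criterion K, it is boxed): it is rejected.
By R13 (it is rejected): it is in state J.
By R1 (it is in state J, it is boxed): it is inlined.
By R2 (it is in tail position, it satisfies condition Q): it satisfies condition A.
By R11 (it is inlined): it is a literal.
By R8 (it is a literal): it has a free type variable.
By R14 (it has a free type variable, it satisfies condition A): it is in state M.
By R7 (it is in state M, it satisfies condition Q): it is in category H.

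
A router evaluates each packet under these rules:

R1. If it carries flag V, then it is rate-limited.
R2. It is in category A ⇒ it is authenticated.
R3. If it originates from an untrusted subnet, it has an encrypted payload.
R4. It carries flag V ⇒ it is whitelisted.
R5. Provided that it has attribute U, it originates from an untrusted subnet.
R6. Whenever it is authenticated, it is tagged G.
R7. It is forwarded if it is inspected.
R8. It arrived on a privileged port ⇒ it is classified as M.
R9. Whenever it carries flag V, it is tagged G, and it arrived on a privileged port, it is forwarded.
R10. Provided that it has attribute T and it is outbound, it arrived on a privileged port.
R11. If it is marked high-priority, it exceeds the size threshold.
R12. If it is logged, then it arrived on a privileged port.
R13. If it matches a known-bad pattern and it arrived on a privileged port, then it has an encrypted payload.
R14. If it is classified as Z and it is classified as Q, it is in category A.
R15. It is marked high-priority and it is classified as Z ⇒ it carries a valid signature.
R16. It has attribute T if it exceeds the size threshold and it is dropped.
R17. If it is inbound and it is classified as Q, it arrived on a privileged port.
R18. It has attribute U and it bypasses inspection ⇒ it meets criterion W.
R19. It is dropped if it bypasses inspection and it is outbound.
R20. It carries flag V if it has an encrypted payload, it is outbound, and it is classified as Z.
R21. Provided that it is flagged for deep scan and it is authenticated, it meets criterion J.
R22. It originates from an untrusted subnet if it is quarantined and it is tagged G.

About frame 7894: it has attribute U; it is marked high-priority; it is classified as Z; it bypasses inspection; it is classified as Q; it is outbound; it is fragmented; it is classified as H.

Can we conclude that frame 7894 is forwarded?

By R5 (it has attribute U): it originates from an untrusted subnet.
By R11 (it is marked high-priority): it exceeds the size threshold.
By R14 (it is classified as Z, it is classified as Q): it is in category A.
By R19 (it bypasses inspection, it is outbound): it is dropped.
By R2 (it is in category A): it is authenticated.
By R3 (it originates from an untrusted subnet): it has an encrypted payload.
By R6 (it is authenticated): it is tagged G.
By R16 (it exceeds the size threshold, it is dropped): it has attribute T.
By R20 (it has an encrypted payload, it is outbound, it is classified as Z): it carries flag V.
By R10 (it has attribute T, it is outbound): it arrived on a privileged port.
By R9 (it carries flag V, it is tagged G, it arrived on a privileged port): it is forwarded.

Yes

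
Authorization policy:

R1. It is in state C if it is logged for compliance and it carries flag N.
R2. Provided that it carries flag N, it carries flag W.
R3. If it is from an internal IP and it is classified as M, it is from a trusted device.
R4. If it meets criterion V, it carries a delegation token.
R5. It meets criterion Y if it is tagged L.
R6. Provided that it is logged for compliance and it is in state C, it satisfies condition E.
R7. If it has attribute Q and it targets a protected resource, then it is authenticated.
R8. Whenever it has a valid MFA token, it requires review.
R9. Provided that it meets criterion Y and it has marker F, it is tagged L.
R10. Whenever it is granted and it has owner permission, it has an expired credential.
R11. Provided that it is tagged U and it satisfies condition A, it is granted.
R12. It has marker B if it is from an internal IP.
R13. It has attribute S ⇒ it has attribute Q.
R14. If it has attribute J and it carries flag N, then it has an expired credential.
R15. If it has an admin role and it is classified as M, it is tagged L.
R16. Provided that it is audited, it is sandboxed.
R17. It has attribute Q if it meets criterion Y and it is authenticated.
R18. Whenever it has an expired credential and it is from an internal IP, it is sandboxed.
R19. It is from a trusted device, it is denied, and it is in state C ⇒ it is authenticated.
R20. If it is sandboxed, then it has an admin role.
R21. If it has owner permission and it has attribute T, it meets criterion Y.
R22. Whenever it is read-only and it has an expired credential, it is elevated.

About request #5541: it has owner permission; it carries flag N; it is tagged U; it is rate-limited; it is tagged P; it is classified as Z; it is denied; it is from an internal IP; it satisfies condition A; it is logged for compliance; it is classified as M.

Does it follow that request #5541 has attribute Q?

By R1 (it is logged for compliance, it carries flag N): it is in state C.
By R3 (it is from an internal IP, it is classified as M): it is from a trusted device.
By R11 (it is tagged U, it satisfies condition A): it is granted.
By R19 (it is from a trusted device, it is denied, it is in state C): it is authenticated.
By R10 (it is granted, it has owner permission): it has an expired credential.
By R18 (it has an expired credential, it is from an internal IP): it is sandboxed.
By R20 (it is sandboxed): it has an admin role.
By R15 (it has an admin role, it is classified as M): it is tagged L.
By R5 (it is tagged L): it meets criterion Y.
By R17 (it meets criterion Y, it is authenticated): it has attribute Q.

Yes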